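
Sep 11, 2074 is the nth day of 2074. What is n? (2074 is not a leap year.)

254

Days in months before Sep: 31 + 28 + 31 + 30 + 31 + 30 + 31 + 31 = 243.
Plus 11 days into Sep → day 254.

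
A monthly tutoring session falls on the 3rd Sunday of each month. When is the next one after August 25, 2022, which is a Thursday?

September 18, 2022

August 2022 starts on a Monday; its first Sunday is the 7th, so the 3rd Sunday is the 21st — August 21, 2022.
That is not after August 25, 2022, so look at September 2022.
September 2022 starts on a Thursday; its first Sunday is the 4th, so the 3rd Sunday is the 18th — September 18, 2022.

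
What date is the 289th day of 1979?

Jan has 31 days (289 − 31 = 258 remain).
Feb has 28 days (258 − 28 = 230 remain).
Mar has 31 days (230 − 31 = 199 remain).
Apr has 30 days (199 − 30 = 169 remain).
May has 31 days (169 − 31 = 138 remain).
Jun has 30 days (138 − 30 = 108 remain).
Jul has 31 days (108 − 31 = 77 remain).
Aug has 31 days (77 − 31 = 46 remain).
Sep has 30 days (46 − 30 = 16 remain).
16 into Oct → Oct 16.

Oct 16, 1979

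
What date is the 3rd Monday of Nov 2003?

The first Monday of Nov 2003 is Nov 3.
The 3rd Monday is 2 weeks later: 3 + 14 = 17.

Nov 17, 2003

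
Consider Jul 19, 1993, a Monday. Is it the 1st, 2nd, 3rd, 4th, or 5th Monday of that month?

Day 19 falls in week ⌈19/7⌉ of the month.
Days 1–7 hold the 1st Monday, 8–14 the 2nd, 15–21 the 3rd, 22–28 the 4th, 29–31 the 5th.
19 is in the range for the 3rd.

3rd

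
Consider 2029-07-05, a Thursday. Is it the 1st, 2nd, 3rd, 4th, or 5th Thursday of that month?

Day 5 falls in week ⌈5/7⌉ of the month.
Days 1–7 hold the 1st Thursday, 8–14 the 2nd, 15–21 the 3rd, 22–28 the 4th, 29–31 the 5th.
5 is in the range for the 1st.

1st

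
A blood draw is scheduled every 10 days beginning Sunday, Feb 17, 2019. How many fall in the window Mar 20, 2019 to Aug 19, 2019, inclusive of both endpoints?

15

Occurrences land 10·i days after Feb 17, 2019 for i = 0, 1, 2, …
Mar 20, 2019 is 31 days after the start; 31 ÷ 10 = 3 remainder 1; since the remainder is 1, round up to i = 4. First occurrence in the window: #5 on Mar 29, 2019 (4×10 = 40 days in).
Aug 19, 2019 is 183 days after the start; 183 ÷ 10 = 18 remainder 3. Last occurrence in the window: #19 on Aug 16, 2019.
Occurrences #5 through #19: 15 in total.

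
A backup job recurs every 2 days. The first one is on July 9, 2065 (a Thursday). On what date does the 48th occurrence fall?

The 48th occurrence is 47 intervals after the first: 47 × 2 = 94 days after July 9, 2065.
July has 31 days — 22 days to the end of July leaves 72.
August has 31 days (41 left).
September has 30 days (11 left).
11 days into October → October 11, 2065.

October 11, 2065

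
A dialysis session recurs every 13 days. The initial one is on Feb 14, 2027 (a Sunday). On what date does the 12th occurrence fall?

The 12th occurrence is 11 intervals after the first: 11 × 13 = 143 days after Feb 14, 2027.
Feb has 28 days — 14 days to the end of Feb leaves 129.
Mar has 31 days (98 left).
Apr has 30 days (68 left).
May has 31 days (37 left).
Jun has 30 days (7 left).
7 days into Jul → Jul 7, 2027.

Jul 7, 2027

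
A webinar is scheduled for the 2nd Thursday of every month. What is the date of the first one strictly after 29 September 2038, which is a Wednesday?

September 2038 starts on a Wednesday; its first Thursday is the 2nd, so the 2nd Thursday is the 9th — 9 September 2038.
That is not after 29 September 2038, so look at October 2038.
October 2038 starts on a Friday; its first Thursday is the 7th, so the 2nd Thursday is the 14th — 14 October 2038.

14 October 2038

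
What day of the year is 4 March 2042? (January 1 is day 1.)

63

Days in months before March: 31 + 28 = 59.
Plus 4 days into March → day 63.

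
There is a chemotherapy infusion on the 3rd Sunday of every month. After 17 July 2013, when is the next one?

21 July 2013

July 2013 starts on a Monday; its first Sunday is the 7th, so the 3rd Sunday is the 21st — 21 July 2013.
21 July 2013 is after 17 July 2013, so that is the next one.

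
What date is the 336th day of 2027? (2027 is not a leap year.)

December 2, 2027

January has 31 days (336 − 31 = 305 remain).
February has 28 days (305 − 28 = 277 remain).
March has 31 days (277 − 31 = 246 remain).
April has 30 days (246 − 30 = 216 remain).
May has 31 days (216 − 31 = 185 remain).
June has 30 days (185 − 30 = 155 remain).
July has 31 days (155 − 31 = 124 remain).
August has 31 days (124 − 31 = 93 remain).
September has 30 days (93 − 30 = 63 remain).
October has 31 days (63 − 31 = 32 remain).
November has 30 days (32 − 30 = 2 remain).
2 into December → December 2.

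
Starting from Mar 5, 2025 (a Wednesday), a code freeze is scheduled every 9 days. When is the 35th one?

The 35th occurrence is 34 intervals after the first: 34 × 9 = 306 days after Mar 5, 2025.
Mar has 31 days — 26 days to the end of Mar leaves 280.
Apr has 30 days (250 left).
May has 31 days (219 left).
Jun has 30 days (189 left).
Jul has 31 days (158 left).
Aug has 31 days (127 left).
Sep has 30 days (97 left).
Oct has 31 days (66 left).
Nov has 30 days (36 left).
Dec has 31 days (5 left).
5 days into Jan → Jan 5, 2026.

Jan 5, 2026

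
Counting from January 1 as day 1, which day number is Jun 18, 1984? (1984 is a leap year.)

170

Days in months before Jun: 31 + 29 + 31 + 30 + 31 = 152.
Plus 18 days into Jun → day 170.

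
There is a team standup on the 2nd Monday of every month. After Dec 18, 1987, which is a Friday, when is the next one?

Jan 11, 1988

Dec 1987 starts on a Tuesday; its first Monday is the 7th, so the 2nd Monday is the 14th — Dec 14, 1987.
That is not after Dec 18, 1987, so look at Jan 1988.
Jan 1988 starts on a Friday; its first Monday is the 4th, so the 2nd Monday is the 11th — Jan 11, 1988.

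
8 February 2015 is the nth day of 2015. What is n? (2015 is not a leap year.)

39

Days in months before February: 31 = 31.
Plus 8 days into February → day 39.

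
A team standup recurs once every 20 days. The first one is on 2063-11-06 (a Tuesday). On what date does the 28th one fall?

2065-04-29

The 28th occurrence is 27 intervals after the first: 27 × 20 = 540 days after 2063-11-06.
November has 30 days — 24 days to the end of November leaves 516.
From end of November to end of 2063 is 31 days (485 left).
2064 has 366 days (119 left).
January has 31 days (88 left).
February has 28 days (60 left).
March has 31 days (29 left).
29 days into April → 2065-04-29.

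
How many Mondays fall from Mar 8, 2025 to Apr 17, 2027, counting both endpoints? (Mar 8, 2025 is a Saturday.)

Mar 8, 2025 is a Saturday; the first Monday on or after it is Mar 10, 2025 (2 days later).
From Mar 10, 2025 to Apr 17, 2027: 296 + 365 + 107 = 768 days (rest of 2025, 2026, to Apr 17, 2027 in 2027).
768 ÷ 7 = 109 full weeks with remainder 5, so 109 more Mondays after the first → 110.

110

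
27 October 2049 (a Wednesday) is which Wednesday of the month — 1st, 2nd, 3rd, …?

Day 27 falls in week ⌈27/7⌉ of the month.
Days 1–7 hold the 1st Wednesday, 8–14 the 2nd, 15–21 the 3rd, 22–28 the 4th, 29–31 the 5th.
27 is in the range for the 4th.

4th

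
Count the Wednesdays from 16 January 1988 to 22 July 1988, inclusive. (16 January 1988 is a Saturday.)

16 January 1988 is a Saturday; the first Wednesday on or after it is 20 January 1988 (4 days later).
From 20 January 1988 to 22 July 1988: 11 + 29 + 31 + 30 + 31 + 30 + 22 = 184 days (rest of January, February, March, April, May, June, July).
184 ÷ 7 = 26 full weeks with remainder 2, so 26 more Wednesdays after the first → 27.

27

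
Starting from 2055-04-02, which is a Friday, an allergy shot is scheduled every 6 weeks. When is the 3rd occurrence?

The 3rd occurrence is 2 intervals after the first: 2 × 42 = 84 days after 2055-04-02.
April has 30 days — 28 days to the end of April leaves 56.
May has 31 days (25 left).
25 days into June → 2055-06-25.

2055-06-25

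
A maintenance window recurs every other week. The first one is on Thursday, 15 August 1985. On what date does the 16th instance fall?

13 March 1986

The 16th occurrence is 15 intervals after the first: 15 × 14 = 210 days after 15 August 1985.
August has 31 days — 16 days to the end of August leaves 194.
September has 30 days (164 left).
October has 31 days (133 left).
November has 30 days (103 left).
December has 31 days (72 left).
January has 31 days (41 left).
February has 28 days (13 left).
13 days into March → 13 March 1986.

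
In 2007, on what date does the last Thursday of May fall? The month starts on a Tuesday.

2007-05-31

May 2007 begins on a Tuesday, so the first Thursday is May 3 (2 days later).
May 2007 has 31 days. Adding weeks: 3, 10, 17, 24, 31 — the last one ≤ 31 is the 31st.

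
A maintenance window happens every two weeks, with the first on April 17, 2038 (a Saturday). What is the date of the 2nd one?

The 2nd occurrence is 1 interval after the first: 1 × 14 = 14 days after April 17, 2038.
April has 30 days — 13 days to the end of April leaves 1.
1 day into May → May 1, 2038.

May 1, 2038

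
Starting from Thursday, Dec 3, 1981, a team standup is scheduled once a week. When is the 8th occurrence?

The 8th occurrence is 7 intervals after the first: 7 × 7 = 49 days after Dec 3, 1981.
Dec has 31 days — 28 days to the end of Dec leaves 21.
21 days into Jan → Jan 21, 1982.

Jan 21, 1982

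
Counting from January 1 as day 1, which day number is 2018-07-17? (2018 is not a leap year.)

198

Days in months before July: 31 + 28 + 31 + 30 + 31 + 30 = 181.
Plus 17 days into July → day 198.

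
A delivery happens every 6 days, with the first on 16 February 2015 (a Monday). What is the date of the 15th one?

The 15th occurrence is 14 intervals after the first: 14 × 6 = 84 days after 16 February 2015.
February has 28 days — 12 days to the end of February leaves 72.
March has 31 days (41 left).
April has 30 days (11 left).
11 days into May → 11 May 2015.

11 May 2015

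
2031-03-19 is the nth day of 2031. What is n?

Days in months before March: 31 + 28 = 59.
Plus 19 days into March → day 78.

78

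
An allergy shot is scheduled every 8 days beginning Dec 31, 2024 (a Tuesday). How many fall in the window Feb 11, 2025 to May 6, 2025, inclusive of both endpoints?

Occurrences land 8·i days after Dec 31, 2024 for i = 0, 1, 2, …
Feb 11, 2025 is 42 days after the start; 42 ÷ 8 = 5 remainder 2; since the remainder is 2, round up to i = 6. First occurrence in the window: #7 on Feb 17, 2025 (6×8 = 48 days in).
May 6, 2025 is 126 days after the start; 126 ÷ 8 = 15 remainder 6. Last occurrence in the window: #16 on Apr 30, 2025.
Occurrences #7 through #16: 10 in total.

10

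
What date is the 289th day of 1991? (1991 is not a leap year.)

October 16, 1991

January has 31 days (289 − 31 = 258 remain).
February has 28 days (258 − 28 = 230 remain).
March has 31 days (230 − 31 = 199 remain).
April has 30 days (199 − 30 = 169 remain).
May has 31 days (169 − 31 = 138 remain).
June has 30 days (138 − 30 = 108 remain).
July has 31 days (108 − 31 = 77 remain).
August has 31 days (77 − 31 = 46 remain).
September has 30 days (46 − 30 = 16 remain).
16 into October → October 16.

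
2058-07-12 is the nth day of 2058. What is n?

Days in months before July: 31 + 28 + 31 + 30 + 31 + 30 = 181.
Plus 12 days into July → day 193.

193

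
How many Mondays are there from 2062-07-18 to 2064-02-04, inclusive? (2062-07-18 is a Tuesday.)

81

2062-07-18 is a Tuesday; the first Monday on or after it is 2062-07-24 (6 days later).
From 2062-07-24 to 2064-02-04: 160 + 365 + 35 = 560 days (rest of 2062, 2063, to 2064-02-04 in 2064).
560 ÷ 7 = 80 full weeks with remainder 0, so 80 more Mondays after the first → 81.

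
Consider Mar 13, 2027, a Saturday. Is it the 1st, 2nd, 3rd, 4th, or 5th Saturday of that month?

2nd

Day 13 falls in week ⌈13/7⌉ of the month.
Days 1–7 hold the 1st Saturday, 8–14 the 2nd, 15–21 the 3rd, 22–28 the 4th, 29–31 the 5th.
13 is in the range for the 2nd.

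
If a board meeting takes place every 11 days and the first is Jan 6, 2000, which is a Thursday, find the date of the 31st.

The 31st occurrence is 30 intervals after the first: 30 × 11 = 330 days after Jan 6, 2000.
Jan has 31 days — 25 days to the end of Jan leaves 305.
Feb has 29 days (276 left).
Mar has 31 days (245 left).
Apr has 30 days (215 left).
May has 31 days (184 left).
Jun has 30 days (154 left).
Jul has 31 days (123 left).
Aug has 31 days (92 left).
Sep has 30 days (62 left).
Oct has 31 days (31 left).
Nov has 30 days (1 left).
1 day into Dec → Dec 1, 2000.

Dec 1, 2000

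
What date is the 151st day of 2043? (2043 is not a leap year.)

January has 31 days (151 − 31 = 120 remain).
February has 28 days (120 − 28 = 92 remain).
March has 31 days (92 − 31 = 61 remain).
April has 30 days (61 − 30 = 31 remain).
31 into May → May 31.

2043-05-31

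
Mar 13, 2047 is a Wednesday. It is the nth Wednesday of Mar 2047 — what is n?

Day 13 falls in week ⌈13/7⌉ of the month.
Days 1–7 hold the 1st Wednesday, 8–14 the 2nd, 15–21 the 3rd, 22–28 the 4th, 29–31 the 5th.
13 is in the range for the 2nd.

2nd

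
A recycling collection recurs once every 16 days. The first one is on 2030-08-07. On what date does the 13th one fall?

The 13th occurrence is 12 intervals after the first: 12 × 16 = 192 days after 2030-08-07.
August has 31 days — 24 days to the end of August leaves 168.
September has 30 days (138 left).
October has 31 days (107 left).
November has 30 days (77 left).
December has 31 days (46 left).
January has 31 days (15 left).
15 days into February → 2031-02-15.

2031-02-15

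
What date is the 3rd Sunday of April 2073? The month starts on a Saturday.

April 2073 begins on a Saturday, so the first Sunday is April 2 (1 day later).
The 3rd Sunday is 2 weeks later: 2 + 14 = 16.

16 April 2073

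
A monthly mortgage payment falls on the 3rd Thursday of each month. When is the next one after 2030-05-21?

2030-06-20

May 2030 starts on a Wednesday; its first Thursday is the 2nd, so the 3rd Thursday is the 16th — 2030-05-16.
That is not after 2030-05-21, so look at June 2030.
June 2030 starts on a Saturday; its first Thursday is the 6th, so the 3rd Thursday is the 20th — 2030-06-20.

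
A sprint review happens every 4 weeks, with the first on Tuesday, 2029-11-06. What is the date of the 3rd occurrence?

The 3rd occurrence is 2 intervals after the first: 2 × 28 = 56 days after 2029-11-06.
November has 30 days — 24 days to the end of November leaves 32.
December has 31 days (1 left).
1 day into January → 2030-01-01.

2030-01-01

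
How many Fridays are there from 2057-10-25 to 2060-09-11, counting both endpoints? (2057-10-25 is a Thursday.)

2057-10-25 is a Thursday; the first Friday on or after it is 2057-10-26 (1 day later).
From 2057-10-26 to 2060-09-11: 66 + 365 + 365 + 255 = 1051 days (rest of 2057, 2058, 2059, to 2060-09-11 in 2060).
1051 ÷ 7 = 150 full weeks with remainder 1, so 150 more Fridays after the first → 151.

151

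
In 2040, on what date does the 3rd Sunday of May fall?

20 May 2040

May 2040 begins on a Tuesday, so the first Sunday is May 6 (5 days later).
The 3rd Sunday is 2 weeks later: 6 + 14 = 20.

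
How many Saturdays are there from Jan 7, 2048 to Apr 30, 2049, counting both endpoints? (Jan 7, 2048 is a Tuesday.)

68

Jan 7, 2048 is a Tuesday; the first Saturday on or after it is Jan 11, 2048 (4 days later).
From Jan 11, 2048 to Apr 30, 2049: 355 + 120 = 475 days (rest of 2048, to Apr 30, 2049 in 2049).
475 ÷ 7 = 67 full weeks with remainder 6, so 67 more Saturdays after the first → 68.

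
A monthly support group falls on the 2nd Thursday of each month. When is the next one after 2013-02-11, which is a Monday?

February 2013 starts on a Friday; its first Thursday is the 7th, so the 2nd Thursday is the 14th — 2013-02-14.
2013-02-14 is after 2013-02-11, so that is the next one.

2013-02-14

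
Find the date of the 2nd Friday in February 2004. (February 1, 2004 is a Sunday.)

February 13, 2004

February 2004 begins on a Sunday, so the first Friday is February 6 (5 days later).
The 2nd Friday is 1 weeks later: 6 + 7 = 13.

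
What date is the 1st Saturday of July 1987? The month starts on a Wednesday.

July 4, 1987

July 1987 begins on a Wednesday, so the first Saturday is July 4 (3 days later).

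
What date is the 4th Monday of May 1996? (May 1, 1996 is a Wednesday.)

May 1996 begins on a Wednesday, so the first Monday is May 6 (5 days later).
The 4th Monday is 3 weeks later: 6 + 21 = 27.

May 27, 1996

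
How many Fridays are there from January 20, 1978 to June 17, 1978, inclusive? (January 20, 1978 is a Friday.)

January 20, 1978 is a Friday; the first Friday on or after it is January 20, 1978.
From January 20, 1978 to June 17, 1978: 11 + 28 + 31 + 30 + 31 + 17 = 148 days (rest of January, February, March, April, May, June).
148 ÷ 7 = 21 full weeks with remainder 1, so 21 more Fridays after the first → 22.

22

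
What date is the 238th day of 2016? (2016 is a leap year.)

August 25, 2016

January has 31 days (238 − 31 = 207 remain).
February has 29 days (207 − 29 = 178 remain).
March has 31 days (178 − 31 = 147 remain).
April has 30 days (147 − 30 = 117 remain).
May has 31 days (117 − 31 = 86 remain).
June has 30 days (86 − 30 = 56 remain).
July has 31 days (56 − 31 = 25 remain).
25 into August → August 25.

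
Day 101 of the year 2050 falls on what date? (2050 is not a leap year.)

January has 31 days (101 − 31 = 70 remain).
February has 28 days (70 − 28 = 42 remain).
March has 31 days (42 − 31 = 11 remain).
11 into April → April 11.

11 April 2050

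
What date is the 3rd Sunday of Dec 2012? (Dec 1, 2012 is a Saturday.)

Dec 2012 begins on a Saturday, so the first Sunday is Dec 2 (1 day later).
The 3rd Sunday is 2 weeks later: 2 + 14 = 16.

Dec 16, 2012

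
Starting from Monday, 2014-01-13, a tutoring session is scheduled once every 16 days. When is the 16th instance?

2014-09-10

The 16th occurrence is 15 intervals after the first: 15 × 16 = 240 days after 2014-01-13.
January has 31 days — 18 days to the end of January leaves 222.
February has 28 days (194 left).
March has 31 days (163 left).
April has 30 days (133 left).
May has 31 days (102 left).
June has 30 days (72 left).
July has 31 days (41 left).
August has 31 days (10 left).
10 days into September → 2014-09-10.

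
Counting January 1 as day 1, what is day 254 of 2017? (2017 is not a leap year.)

September 11, 2017

January has 31 days (254 − 31 = 223 remain).
February has 28 days (223 − 28 = 195 remain).
March has 31 days (195 − 31 = 164 remain).
April has 30 days (164 − 30 = 134 remain).
May has 31 days (134 − 31 = 103 remain).
June has 30 days (103 − 30 = 73 remain).
July has 31 days (73 − 31 = 42 remain).
August has 31 days (42 − 31 = 11 remain).
11 into September → September 11.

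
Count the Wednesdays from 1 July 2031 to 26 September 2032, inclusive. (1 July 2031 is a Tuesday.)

65

1 July 2031 is a Tuesday; the first Wednesday on or after it is 2 July 2031 (1 day later).
From 2 July 2031 to 26 September 2032: 182 + 270 = 452 days (rest of 2031, to 26 September 2032 in 2032).
452 ÷ 7 = 64 full weeks with remainder 4, so 64 more Wednesdays after the first → 65.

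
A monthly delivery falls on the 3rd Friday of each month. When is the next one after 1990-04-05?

April 1990 starts on a Sunday; its first Friday is the 6th, so the 3rd Friday is the 20th — 1990-04-20.
1990-04-20 is after 1990-04-05, so that is the next one.

1990-04-20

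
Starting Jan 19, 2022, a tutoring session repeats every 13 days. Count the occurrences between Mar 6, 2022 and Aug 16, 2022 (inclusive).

Occurrences land 13·i days after Jan 19, 2022 for i = 0, 1, 2, …
Mar 6, 2022 is 46 days after the start; 46 ÷ 13 = 3 remainder 7; since the remainder is 7, round up to i = 4. First occurrence in the window: #5 on Mar 12, 2022 (4×13 = 52 days in).
Aug 16, 2022 is 209 days after the start; 209 ÷ 13 = 16 remainder 1. Last occurrence in the window: #17 on Aug 15, 2022.
Occurrences #5 through #17: 13 in total.

13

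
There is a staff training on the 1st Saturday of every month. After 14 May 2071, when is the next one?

May 2071 starts on a Friday, so its 1st Saturday is 2 May 2071 (1 day in).
That is not after 14 May 2071, so look at June 2071.
June 2071 starts on a Monday, so its 1st Saturday is 6 June 2071 (5 days in).

6 June 2071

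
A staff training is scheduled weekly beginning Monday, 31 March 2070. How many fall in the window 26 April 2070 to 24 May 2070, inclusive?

4

Occurrences land 7·i days after 31 March 2070 for i = 0, 1, 2, …
26 April 2070 is 26 days after the start; 26 ÷ 7 = 3 remainder 5; since the remainder is 5, round up to i = 4. First occurrence in the window: #5 on 28 April 2070 (4×7 = 28 days in).
24 May 2070 is 54 days after the start; 54 ÷ 7 = 7 remainder 5. Last occurrence in the window: #8 on 19 May 2070.
Occurrences #5 through #8: 4 in total.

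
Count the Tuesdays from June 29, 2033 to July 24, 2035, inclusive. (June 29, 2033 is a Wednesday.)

108

June 29, 2033 is a Wednesday; the first Tuesday on or after it is July 5, 2033 (6 days later).
From July 5, 2033 to July 24, 2035: 179 + 365 + 205 = 749 days (rest of 2033, 2034, to July 24, 2035 in 2035).
749 ÷ 7 = 107 full weeks with remainder 0, so 107 more Tuesdays after the first → 108.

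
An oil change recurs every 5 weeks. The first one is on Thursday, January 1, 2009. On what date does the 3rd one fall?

March 12, 2009

The 3rd occurrence is 2 intervals after the first: 2 × 35 = 70 days after January 1, 2009.
January has 31 days — 30 days to the end of January leaves 40.
February has 28 days (12 left).
12 days into March → March 12, 2009.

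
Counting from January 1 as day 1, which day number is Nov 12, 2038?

316

Days in months before Nov: 31 + 28 + 31 + 30 + 31 + 30 + 31 + 31 + 30 + 31 = 304.
Plus 12 days into Nov → day 316.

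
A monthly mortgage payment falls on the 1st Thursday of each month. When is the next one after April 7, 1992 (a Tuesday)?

April 1992 starts on a Wednesday, so its 1st Thursday is April 2, 1992 (1 day in).
That is not after April 7, 1992, so look at May 1992.
May 1992 starts on a Friday, so its 1st Thursday is May 7, 1992 (6 days in).

May 7, 1992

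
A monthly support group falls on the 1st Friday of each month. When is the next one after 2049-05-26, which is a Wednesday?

2049-06-04

May 2049 starts on a Saturday, so its 1st Friday is 2049-05-07 (6 days in).
That is not after 2049-05-26, so look at June 2049.
June 2049 starts on a Tuesday, so its 1st Friday is 2049-06-04 (3 days in).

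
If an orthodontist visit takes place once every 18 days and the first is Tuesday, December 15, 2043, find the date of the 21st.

The 21st occurrence is 20 intervals after the first: 20 × 18 = 360 days after December 15, 2043.
December has 31 days — 16 days to the end of December leaves 344.
January has 31 days (313 left).
February has 29 days (284 left).
March has 31 days (253 left).
April has 30 days (223 left).
May has 31 days (192 left).
June has 30 days (162 left).
July has 31 days (131 left).
August has 31 days (100 left).
September has 30 days (70 left).
October has 31 days (39 left).
November has 30 days (9 left).
9 days into December → December 9, 2044.

December 9, 2044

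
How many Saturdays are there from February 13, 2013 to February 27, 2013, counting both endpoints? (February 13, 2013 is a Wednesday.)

2

February 13, 2013 is a Wednesday; the first Saturday on or after it is February 16, 2013 (3 days later).
From February 16, 2013 to February 27, 2013 is 27 − 16 = 11 days.
11 ÷ 7 = 1 full weeks with remainder 4, so 1 more Saturdays after the first → 2.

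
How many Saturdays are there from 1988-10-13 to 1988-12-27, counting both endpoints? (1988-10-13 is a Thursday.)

11

1988-10-13 is a Thursday; the first Saturday on or after it is 1988-10-15 (2 days later).
From 1988-10-15 to 1988-12-27: 16 + 30 + 27 = 73 days (rest of October, November, December).
73 ÷ 7 = 10 full weeks with remainder 3, so 10 more Saturdays after the first → 11.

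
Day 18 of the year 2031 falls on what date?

18 into January → January 18.

18 January 2031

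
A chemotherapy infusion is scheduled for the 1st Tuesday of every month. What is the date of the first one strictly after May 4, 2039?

Jun 7, 2039

May 2039 starts on a Sunday, so its 1st Tuesday is May 3, 2039 (2 days in).
That is not after May 4, 2039, so look at Jun 2039.
Jun 2039 starts on a Wednesday, so its 1st Tuesday is Jun 7, 2039 (6 days in).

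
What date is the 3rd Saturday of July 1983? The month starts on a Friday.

July 1983 begins on a Friday, so the first Saturday is July 2 (1 day later).
The 3rd Saturday is 2 weeks later: 2 + 14 = 16.

16 July 1983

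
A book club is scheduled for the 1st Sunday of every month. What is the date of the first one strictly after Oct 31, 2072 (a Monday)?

Nov 6, 2072

Oct 2072 starts on a Saturday, so its 1st Sunday is Oct 2, 2072 (1 day in).
That is not after Oct 31, 2072, so look at Nov 2072.
Nov 2072 starts on a Tuesday, so its 1st Sunday is Nov 6, 2072 (5 days in).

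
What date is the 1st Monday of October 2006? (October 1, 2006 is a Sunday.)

October 2006 begins on a Sunday, so the first Monday is October 2 (1 day later).

2 October 2006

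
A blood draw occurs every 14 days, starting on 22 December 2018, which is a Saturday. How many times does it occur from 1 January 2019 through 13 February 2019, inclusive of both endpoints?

Occurrences land 14·i days after 22 December 2018 for i = 0, 1, 2, …
1 January 2019 is 10 days after the start; 10 ÷ 14 = 0 remainder 10; since the remainder is 10, round up to i = 1. First occurrence in the window: #2 on 5 January 2019 (1×14 = 14 days in).
13 February 2019 is 53 days after the start; 53 ÷ 14 = 3 remainder 11. Last occurrence in the window: #4 on 2 February 2019.
Occurrences #2 through #4: 3 in total.

3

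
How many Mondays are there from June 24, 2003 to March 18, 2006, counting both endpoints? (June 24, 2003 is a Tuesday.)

June 24, 2003 is a Tuesday; the first Monday on or after it is June 30, 2003 (6 days later).
From June 30, 2003 to March 18, 2006: 184 + 366 + 365 + 77 = 992 days (rest of 2003, 2004, 2005, to March 18, 2006 in 2006).
992 ÷ 7 = 141 full weeks with remainder 5, so 141 more Mondays after the first → 142.

142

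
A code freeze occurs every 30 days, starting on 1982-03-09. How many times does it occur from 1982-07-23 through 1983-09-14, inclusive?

14

Occurrences land 30·i days after 1982-03-09 for i = 0, 1, 2, …
1982-07-23 is 136 days after the start; 136 ÷ 30 = 4 remainder 16; since the remainder is 16, round up to i = 5. First occurrence in the window: #6 on 1982-08-06 (5×30 = 150 days in).
1983-09-14 is 554 days after the start; 554 ÷ 30 = 18 remainder 14. Last occurrence in the window: #19 on 1983-08-31.
Occurrences #6 through #19: 14 in total.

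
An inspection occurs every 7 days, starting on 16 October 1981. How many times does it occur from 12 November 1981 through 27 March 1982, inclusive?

Occurrences land 7·i days after 16 October 1981 for i = 0, 1, 2, …
12 November 1981 is 27 days after the start; 27 ÷ 7 = 3 remainder 6; since the remainder is 6, round up to i = 4. First occurrence in the window: #5 on 13 November 1981 (4×7 = 28 days in).
27 March 1982 is 162 days after the start; 162 ÷ 7 = 23 remainder 1. Last occurrence in the window: #24 on 26 March 1982.
Occurrences #5 through #24: 20 in total.

20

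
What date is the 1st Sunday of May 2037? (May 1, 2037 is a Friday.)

2037-05-03

May 2037 begins on a Friday, so the first Sunday is May 3 (2 days later).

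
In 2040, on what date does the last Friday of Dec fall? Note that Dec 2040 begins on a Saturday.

Dec 28, 2040

Dec 2040 begins on a Saturday, so the first Friday is Dec 7 (6 days later).
Dec 2040 has 31 days. Adding weeks: 7, 14, 21, 28 — the last one ≤ 31 is the 28th.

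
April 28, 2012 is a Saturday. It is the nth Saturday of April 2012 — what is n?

4th

Day 28 falls in week ⌈28/7⌉ of the month.
Days 1–7 hold the 1st Saturday, 8–14 the 2nd, 15–21 the 3rd, 22–28 the 4th, 29–31 the 5th.
28 is in the range for the 4th.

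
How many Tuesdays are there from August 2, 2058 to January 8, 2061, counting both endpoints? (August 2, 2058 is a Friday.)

August 2, 2058 is a Friday; the first Tuesday on or after it is August 6, 2058 (4 days later).
From August 6, 2058 to January 8, 2061: 147 + 365 + 366 + 8 = 886 days (rest of 2058, 2059, 2060, to January 8, 2061 in 2061).
886 ÷ 7 = 126 full weeks with remainder 4, so 126 more Tuesdays after the first → 127.

127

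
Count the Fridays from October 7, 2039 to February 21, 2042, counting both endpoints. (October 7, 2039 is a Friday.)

125

October 7, 2039 is a Friday; the first Friday on or after it is October 7, 2039.
From October 7, 2039 to February 21, 2042: 85 + 366 + 365 + 52 = 868 days (rest of 2039, 2040, 2041, to February 21, 2042 in 2042).
868 ÷ 7 = 124 full weeks with remainder 0, so 124 more Fridays after the first → 125.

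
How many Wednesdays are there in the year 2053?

January 1, 2053 is a Wednesday; the first Wednesday on or after it is January 1, 2053.
From January 1, 2053 to December 31, 2053: 30 + 28 + 31 + 30 + 31 + 30 + 31 + 31 + 30 + 31 + 30 + 31 = 364 days (rest of January, February, March, April, May, June, July, August, September, October, November, December).
364 ÷ 7 = 52 full weeks with remainder 0, so 52 more Wednesdays after the first → 53.

53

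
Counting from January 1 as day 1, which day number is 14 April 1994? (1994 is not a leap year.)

Days in months before April: 31 + 28 + 31 = 90.
Plus 14 days into April → day 104.

104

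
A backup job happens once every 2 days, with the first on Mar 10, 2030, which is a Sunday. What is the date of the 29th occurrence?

May 5, 2030

The 29th occurrence is 28 intervals after the first: 28 × 2 = 56 days after Mar 10, 2030.
Mar has 31 days — 21 days to the end of Mar leaves 35.
Apr has 30 days (5 left).
5 days into May → May 5, 2030.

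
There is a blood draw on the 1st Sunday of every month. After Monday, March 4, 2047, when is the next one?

March 2047 starts on a Friday, so its 1st Sunday is March 3, 2047 (2 days in).
That is not after March 4, 2047, so look at April 2047.
April 2047 starts on a Monday, so its 1st Sunday is April 7, 2047 (6 days in).

April 7, 2047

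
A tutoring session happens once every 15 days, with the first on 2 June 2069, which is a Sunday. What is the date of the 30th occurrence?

11 August 2070

The 30th occurrence is 29 intervals after the first: 29 × 15 = 435 days after 2 June 2069.
June has 30 days — 28 days to the end of June leaves 407.
From end of June to end of 2069 is 184 days (223 left).
January has 31 days (192 left).
February has 28 days (164 left).
March has 31 days (133 left).
April has 30 days (103 left).
May has 31 days (72 left).
June has 30 days (42 left).
July has 31 days (11 left).
11 days into August → 11 August 2070.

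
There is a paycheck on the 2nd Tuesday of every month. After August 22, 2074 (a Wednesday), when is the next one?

September 11, 2074

August 2074 starts on a Wednesday; its first Tuesday is the 7th, so the 2nd Tuesday is the 14th — August 14, 2074.
That is not after August 22, 2074, so look at September 2074.
September 2074 starts on a Saturday; its first Tuesday is the 4th, so the 2nd Tuesday is the 11th — September 11, 2074.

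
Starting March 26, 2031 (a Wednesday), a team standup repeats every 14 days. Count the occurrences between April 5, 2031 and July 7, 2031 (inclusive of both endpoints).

7

Occurrences land 14·i days after March 26, 2031 for i = 0, 1, 2, …
April 5, 2031 is 10 days after the start; 10 ÷ 14 = 0 remainder 10; since the remainder is 10, round up to i = 1. First occurrence in the window: #2 on April 9, 2031 (1×14 = 14 days in).
July 7, 2031 is 103 days after the start; 103 ÷ 14 = 7 remainder 5. Last occurrence in the window: #8 on July 2, 2031.
Occurrences #2 through #8: 7 in total.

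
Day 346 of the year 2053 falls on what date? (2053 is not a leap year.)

January has 31 days (346 − 31 = 315 remain).
February has 28 days (315 − 28 = 287 remain).
March has 31 days (287 − 31 = 256 remain).
April has 30 days (256 − 30 = 226 remain).
May has 31 days (226 − 31 = 195 remain).
June has 30 days (195 − 30 = 165 remain).
July has 31 days (165 − 31 = 134 remain).
August has 31 days (134 − 31 = 103 remain).
September has 30 days (103 − 30 = 73 remain).
October has 31 days (73 − 31 = 42 remain).
November has 30 days (42 − 30 = 12 remain).
12 into December → December 12.

2053-12-12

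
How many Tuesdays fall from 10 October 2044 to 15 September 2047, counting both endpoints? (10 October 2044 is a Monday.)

153

10 October 2044 is a Monday; the first Tuesday on or after it is 11 October 2044 (1 day later).
From 11 October 2044 to 15 September 2047: 81 + 365 + 365 + 258 = 1069 days (rest of 2044, 2045, 2046, to 15 September 2047 in 2047).
1069 ÷ 7 = 152 full weeks with remainder 5, so 152 more Tuesdays after the first → 153.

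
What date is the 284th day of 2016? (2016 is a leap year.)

October 10, 2016

January has 31 days (284 − 31 = 253 remain).
February has 29 days (253 − 29 = 224 remain).
March has 31 days (224 − 31 = 193 remain).
April has 30 days (193 − 30 = 163 remain).
May has 31 days (163 − 31 = 132 remain).
June has 30 days (132 − 30 = 102 remain).
July has 31 days (102 − 31 = 71 remain).
August has 31 days (71 − 31 = 40 remain).
September has 30 days (40 − 30 = 10 remain).
10 into October → October 10.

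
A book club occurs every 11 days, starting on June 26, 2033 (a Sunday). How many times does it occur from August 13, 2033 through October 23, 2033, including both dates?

6

Occurrences land 11·i days after June 26, 2033 for i = 0, 1, 2, …
August 13, 2033 is 48 days after the start; 48 ÷ 11 = 4 remainder 4; since the remainder is 4, round up to i = 5. First occurrence in the window: #6 on August 20, 2033 (5×11 = 55 days in).
October 23, 2033 is 119 days after the start; 119 ÷ 11 = 10 remainder 9. Last occurrence in the window: #11 on October 14, 2033.
Occurrences #6 through #11: 6 in total.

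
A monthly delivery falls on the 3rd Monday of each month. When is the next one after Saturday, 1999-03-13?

March 1999 starts on a Monday; its first Monday is the 1st, so the 3rd Monday is the 15th — 1999-03-15.
1999-03-15 is after 1999-03-13, so that is the next one.

1999-03-15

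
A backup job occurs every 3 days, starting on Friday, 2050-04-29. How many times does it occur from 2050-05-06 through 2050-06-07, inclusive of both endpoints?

Occurrences land 3·i days after 2050-04-29 for i = 0, 1, 2, …
2050-05-06 is 7 days after the start; 7 ÷ 3 = 2 remainder 1; since the remainder is 1, round up to i = 3. First occurrence in the window: #4 on 2050-05-08 (3×3 = 9 days in).
2050-06-07 is 39 days after the start; 39 ÷ 3 = 13 remainder 0. Last occurrence in the window: #14 on 2050-06-07.
Occurrences #4 through #14: 11 in total.

11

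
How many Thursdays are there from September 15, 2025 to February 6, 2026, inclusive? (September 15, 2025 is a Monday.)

September 15, 2025 is a Monday; the first Thursday on or after it is September 18, 2025 (3 days later).
From September 18, 2025 to February 6, 2026: 12 + 31 + 30 + 31 + 31 + 6 = 141 days (rest of September, October, November, December, January, February).
141 ÷ 7 = 20 full weeks with remainder 1, so 20 more Thursdays after the first → 21.

21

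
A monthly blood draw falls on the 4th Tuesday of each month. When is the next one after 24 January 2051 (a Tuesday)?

January 2051 starts on a Sunday; its first Tuesday is the 3rd, so the 4th Tuesday is the 24th — 24 January 2051.
That is not after 24 January 2051, so look at February 2051.
February 2051 starts on a Wednesday; its first Tuesday is the 7th, so the 4th Tuesday is the 28th — 28 February 2051.

28 February 2051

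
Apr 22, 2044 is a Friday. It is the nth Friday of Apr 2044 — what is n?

Day 22 falls in week ⌈22/7⌉ of the month.
Days 1–7 hold the 1st Friday, 8–14 the 2nd, 15–21 the 3rd, 22–28 the 4th, 29–31 the 5th.
22 is in the range for the 4th.

4th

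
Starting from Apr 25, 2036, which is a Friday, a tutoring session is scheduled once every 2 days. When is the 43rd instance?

Jul 18, 2036

The 43rd occurrence is 42 intervals after the first: 42 × 2 = 84 days after Apr 25, 2036.
Apr has 30 days — 5 days to the end of Apr leaves 79.
May has 31 days (48 left).
Jun has 30 days (18 left).
18 days into Jul → Jul 18, 2036.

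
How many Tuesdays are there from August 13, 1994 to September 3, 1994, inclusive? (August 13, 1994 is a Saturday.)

August 13, 1994 is a Saturday; the first Tuesday on or after it is August 16, 1994 (3 days later).
From August 16, 1994 to September 3, 1994: 15 + 3 = 18 days (rest of August, September).
18 ÷ 7 = 2 full weeks with remainder 4, so 2 more Tuesdays after the first → 3.

3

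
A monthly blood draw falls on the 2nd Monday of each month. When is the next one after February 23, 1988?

March 14, 1988

February 1988 starts on a Monday; its first Monday is the 1st, so the 2nd Monday is the 8th — February 8, 1988.
That is not after February 23, 1988, so look at March 1988.
March 1988 starts on a Tuesday; its first Monday is the 7th, so the 2nd Monday is the 14th — March 14, 1988.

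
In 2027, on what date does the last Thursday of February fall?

February 25, 2027

The first Thursday of February 2027 is February 4.
February 2027 has 28 days. Adding weeks: 4, 11, 18, 25 — the last one ≤ 28 is the 25th.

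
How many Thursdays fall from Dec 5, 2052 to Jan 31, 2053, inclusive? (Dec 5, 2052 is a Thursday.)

9

Dec 5, 2052 is a Thursday; the first Thursday on or after it is Dec 5, 2052.
From Dec 5, 2052 to Jan 31, 2053: 26 + 31 = 57 days (rest of Dec, Jan).
57 ÷ 7 = 8 full weeks with remainder 1, so 8 more Thursdays after the first → 9.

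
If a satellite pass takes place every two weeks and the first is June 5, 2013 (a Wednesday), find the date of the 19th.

February 12, 2014

The 19th occurrence is 18 intervals after the first: 18 × 14 = 252 days after June 5, 2013.
June has 30 days — 25 days to the end of June leaves 227.
July has 31 days (196 left).
August has 31 days (165 left).
September has 30 days (135 left).
October has 31 days (104 left).
November has 30 days (74 left).
December has 31 days (43 left).
January has 31 days (12 left).
12 days into February → February 12, 2014.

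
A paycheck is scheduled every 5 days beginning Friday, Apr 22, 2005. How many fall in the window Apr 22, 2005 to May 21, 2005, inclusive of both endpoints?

Occurrences land 5·i days after Apr 22, 2005 for i = 0, 1, 2, …
The window opens on the start date, so the first occurrence inside is #1 on Apr 22, 2005.
May 21, 2005 is 29 days after the start; 29 ÷ 5 = 5 remainder 4. Last occurrence in the window: #6 on May 17, 2005.
Occurrences #1 through #6: 6 in total.

6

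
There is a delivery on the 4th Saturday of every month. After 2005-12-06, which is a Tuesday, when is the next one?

December 2005 starts on a Thursday; its first Saturday is the 3rd, so the 4th Saturday is the 24th — 2005-12-24.
2005-12-24 is after 2005-12-06, so that is the next one.

2005-12-24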